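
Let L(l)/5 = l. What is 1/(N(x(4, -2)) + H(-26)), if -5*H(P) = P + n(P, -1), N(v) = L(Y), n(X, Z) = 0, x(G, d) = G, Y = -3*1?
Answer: -5/49 ≈ -0.10204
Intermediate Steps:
Y = -3
L(l) = 5*l
N(v) = -15 (N(v) = 5*(-3) = -15)
H(P) = -P/5 (H(P) = -(P + 0)/5 = -P/5)
1/(N(x(4, -2)) + H(-26)) = 1/(-15 - ⅕*(-26)) = 1/(-15 + 26/5) = 1/(-49/5) = -5/49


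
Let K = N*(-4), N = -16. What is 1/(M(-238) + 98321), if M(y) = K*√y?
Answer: 98321/9667993889 - 64*I*√238/9667993889 ≈ 1.017e-5 - 1.0213e-7*I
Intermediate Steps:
K = 64 (K = -16*(-4) = 64)
M(y) = 64*√y
1/(M(-238) + 98321) = 1/(64*√(-238) + 98321) = 1/(64*(I*√238) + 98321) = 1/(64*I*√238 + 98321) = 1/(98321 + 64*I*√238)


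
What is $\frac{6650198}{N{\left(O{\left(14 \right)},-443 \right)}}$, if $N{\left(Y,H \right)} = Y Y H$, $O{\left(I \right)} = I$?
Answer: $- \frac{3325099}{43414} \approx -76.59$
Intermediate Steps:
$N{\left(Y,H \right)} = H Y^{2}$ ($N{\left(Y,H \right)} = Y^{2} H = H Y^{2}$)
$\frac{6650198}{N{\left(O{\left(14 \right)},-443 \right)}} = \frac{6650198}{\left(-443\right) 14^{2}} = \frac{6650198}{\left(-443\right) 196} = \frac{6650198}{-86828} = 6650198 \left(- \frac{1}{86828}\right) = - \frac{3325099}{43414}$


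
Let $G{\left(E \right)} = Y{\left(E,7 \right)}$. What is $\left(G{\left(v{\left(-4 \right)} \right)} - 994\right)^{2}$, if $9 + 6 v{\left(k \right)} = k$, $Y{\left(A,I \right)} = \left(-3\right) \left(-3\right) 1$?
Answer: $970225$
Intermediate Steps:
$Y{\left(A,I \right)} = 9$ ($Y{\left(A,I \right)} = 9 \cdot 1 = 9$)
$v{\left(k \right)} = - \frac{3}{2} + \frac{k}{6}$
$G{\left(E \right)} = 9$
$\left(G{\left(v{\left(-4 \right)} \right)} - 994\right)^{2} = \left(9 - 994\right)^{2} = \left(-985\right)^{2} = 970225$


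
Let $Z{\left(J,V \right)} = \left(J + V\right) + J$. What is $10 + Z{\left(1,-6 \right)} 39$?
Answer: $-146$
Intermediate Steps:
$Z{\left(J,V \right)} = V + 2 J$
$10 + Z{\left(1,-6 \right)} 39 = 10 + \left(-6 + 2 \cdot 1\right) 39 = 10 + \left(-6 + 2\right) 39 = 10 - 156 = -146$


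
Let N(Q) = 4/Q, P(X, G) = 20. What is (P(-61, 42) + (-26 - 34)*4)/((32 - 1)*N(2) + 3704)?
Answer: -110/1883 ≈ -0.058417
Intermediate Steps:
(P(-61, 42) + (-26 - 34)*4)/((32 - 1)*N(2) + 3704) = (20 + (-26 - 34)*4)/((32 - 1)*(4/2) + 3704) = (20 - 60*4)/(31*(4*(½)) + 3704) = (20 - 240)/(31*2 + 3704) = -220/(62 + 3704) = -220/3766 = -220*1/3766 = -110/1883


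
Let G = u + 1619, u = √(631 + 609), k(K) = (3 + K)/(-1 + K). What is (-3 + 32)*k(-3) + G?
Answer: 1619 + 2*√310 ≈ 1654.2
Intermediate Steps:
k(K) = (3 + K)/(-1 + K)
u = 2*√310 (u = √1240 = 2*√310 ≈ 35.214)
G = 1619 + 2*√310 (G = 2*√310 + 1619 = 1619 + 2*√310 ≈ 1654.2)
(-3 + 32)*k(-3) + G = (-3 + 32)*((3 - 3)/(-1 - 3)) + (1619 + 2*√310) = 29*(0/(-4)) + (1619 + 2*√310) = 29*(-¼*0) + (1619 + 2*√310) = 29*0 + (1619 + 2*√310) = 0 + (1619 + 2*√310) = 1619 + 2*√310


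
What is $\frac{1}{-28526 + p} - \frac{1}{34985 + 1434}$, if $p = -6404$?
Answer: $- \frac{71349}{1272115670} \approx -5.6087 \cdot 10^{-5}$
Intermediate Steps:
$\frac{1}{-28526 + p} - \frac{1}{34985 + 1434} = \frac{1}{-28526 - 6404} - \frac{1}{34985 + 1434} = \frac{1}{-34930} - \frac{1}{36419} = - \frac{1}{34930} - \frac{1}{36419} = - \frac{71349}{1272115670}$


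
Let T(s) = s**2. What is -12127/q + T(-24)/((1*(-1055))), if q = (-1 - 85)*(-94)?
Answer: -17450369/8528620 ≈ -2.0461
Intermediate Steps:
q = 8084 (q = -86*(-94) = 8084)
-12127/q + T(-24)/((1*(-1055))) = -12127/8084 + (-24)**2/((1*(-1055))) = -12127*1/8084 + 576/(-1055) = -12127/8084 + 576*(-1/1055) = -12127/8084 - 576/1055 = -17450369/8528620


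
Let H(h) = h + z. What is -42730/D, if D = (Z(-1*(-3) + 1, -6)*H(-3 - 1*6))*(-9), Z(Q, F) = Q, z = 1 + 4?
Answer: -21365/72 ≈ -296.74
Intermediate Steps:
z = 5
H(h) = 5 + h (H(h) = h + 5 = 5 + h)
D = 144 (D = ((-1*(-3) + 1)*(5 + (-3 - 1*6)))*(-9) = ((3 + 1)*(5 + (-3 - 6)))*(-9) = (4*(5 - 9))*(-9) = (4*(-4))*(-9) = -16*(-9) = 144)
-42730/D = -42730/144 = -42730*1/144 = -21365/72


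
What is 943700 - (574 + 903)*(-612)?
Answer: 1847624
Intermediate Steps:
943700 - (574 + 903)*(-612) = 943700 - 1477*(-612) = 943700 - 1*(-903924) = 943700 + 903924 = 1847624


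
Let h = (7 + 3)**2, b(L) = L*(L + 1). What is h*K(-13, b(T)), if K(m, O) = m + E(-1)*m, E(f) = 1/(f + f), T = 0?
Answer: -650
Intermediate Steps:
E(f) = 1/(2*f)
b(L) = L*(1 + L)
h = 100 (h = 10**2 = 100)
K(m, O) = m/2 (K(m, O) = m + ((1/2)/(-1))*m = m + ((1/2)*(-1))*m = m - m/2 = m/2)
h*K(-13, b(T)) = 100*((1/2)*(-13)) = 100*(-13/2) = -650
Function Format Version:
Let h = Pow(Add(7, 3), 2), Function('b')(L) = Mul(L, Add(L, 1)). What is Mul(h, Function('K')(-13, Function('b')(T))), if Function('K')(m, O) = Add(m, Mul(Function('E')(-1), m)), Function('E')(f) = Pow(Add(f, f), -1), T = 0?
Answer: -650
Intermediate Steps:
Function('E')(f) = Mul(Rational(1, 2), Pow(f, -1)) (Function('E')(f) = Pow(Mul(2, f), -1) = Mul(Rational(1, 2), Pow(f, -1)))
Function('b')(L) = Mul(L, Add(1, L))
h = 100 (h = Pow(10, 2) = 100)
Function('K')(m, O) = Mul(Rational(1, 2), m) (Function('K')(m, O) = Add(m, Mul(Mul(Rational(1, 2), Pow(-1, -1)), m)) = Add(m, Mul(Mul(Rational(1, 2), -1), m)) = Add(m, Mul(Rational(-1, 2), m)) = Mul(Rational(1, 2), m))
Mul(h, Function('K')(-13, Function('b')(T))) = Mul(100, Mul(Rational(1, 2), -13)) = Mul(100, Rational(-13, 2)) = -650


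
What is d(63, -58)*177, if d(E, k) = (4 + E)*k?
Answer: -687822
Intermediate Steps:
d(E, k) = k*(4 + E)
d(63, -58)*177 = -58*(4 + 63)*177 = -58*67*177 = -3886*177 = -687822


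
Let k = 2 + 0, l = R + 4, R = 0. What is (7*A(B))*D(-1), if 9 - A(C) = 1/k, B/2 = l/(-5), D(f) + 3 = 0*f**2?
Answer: -357/2 ≈ -178.50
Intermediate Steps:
l = 4 (l = 0 + 4 = 4)
k = 2
D(f) = -3 (D(f) = -3 + 0*f**2 = -3 + 0 = -3)
B = -8/5 (B = 2*(4/(-5)) = 2*(4*(-1/5)) = 2*(-4/5) = -8/5 ≈ -1.6000)
A(C) = 17/2 (A(C) = 9 - 1/2 = 17/2)
(7*A(B))*D(-1) = (7*(17/2))*(-3) = (119/2)*(-3) = -357/2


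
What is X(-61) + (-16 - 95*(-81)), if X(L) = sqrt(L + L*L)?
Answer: 7679 + 2*sqrt(915) ≈ 7739.5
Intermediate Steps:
X(L) = sqrt(L + L**2)
X(-61) + (-16 - 95*(-81)) = sqrt(-61*(1 - 61)) + (-16 - 95*(-81)) = sqrt(-61*(-60)) + (-16 + 7695) = sqrt(3660) + 7679 = 2*sqrt(915) + 7679 = 7679 + 2*sqrt(915)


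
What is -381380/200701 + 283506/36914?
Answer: 21410838193/3704338357 ≈ 5.7799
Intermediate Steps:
-381380/200701 + 283506/36914 = -381380*1/200701 + 283506*(1/36914) = -381380/200701 + 141753/18457 = 21410838193/3704338357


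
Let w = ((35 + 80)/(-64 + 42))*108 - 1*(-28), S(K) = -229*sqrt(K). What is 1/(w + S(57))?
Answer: 64922/326851973 - 27709*sqrt(57)/326851973 ≈ -0.00044141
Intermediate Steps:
w = -5902/11 (w = (115/(-22))*108 + 28 = (115*(-1/22))*108 + 28 = -115/22*108 + 28 = -6210/11 + 28 = -5902/11 ≈ -536.54)
1/(w + S(57)) = 1/(-5902/11 - 229*sqrt(57))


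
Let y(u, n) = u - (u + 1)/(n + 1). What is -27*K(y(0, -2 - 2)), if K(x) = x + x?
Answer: -18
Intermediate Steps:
y(u, n) = u - (1 + u)/(1 + n)
K(x) = 2*x
-27*K(y(0, -2 - 2)) = -54*(-1 + (-2 - 2)*0)/(1 + (-2 - 2)) = -54*(-1 - 4*0)/(1 - 4) = -54*(-1 + 0)/(-3) = -54*(-1/3*(-1)) = -54/3 = -27*2/3 = -18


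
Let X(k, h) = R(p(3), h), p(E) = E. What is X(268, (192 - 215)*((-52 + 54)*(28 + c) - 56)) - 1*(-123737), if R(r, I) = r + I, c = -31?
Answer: 125166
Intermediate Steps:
R(r, I) = I + r
X(k, h) = 3 + h (X(k, h) = h + 3 = 3 + h)
X(268, (192 - 215)*((-52 + 54)*(28 + c) - 56)) - 1*(-123737) = (3 + (192 - 215)*((-52 + 54)*(28 - 31) - 56)) - 1*(-123737) = (3 - 23*(2*(-3) - 56)) + 123737 = (3 - 23*(-6 - 56)) + 123737 = (3 - 23*(-62)) + 123737 = (3 + 1426) + 123737 = 1429 + 123737 = 125166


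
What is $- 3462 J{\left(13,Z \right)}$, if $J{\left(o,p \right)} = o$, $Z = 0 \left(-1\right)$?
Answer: $-45006$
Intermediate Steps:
$Z = 0$
$- 3462 J{\left(13,Z \right)} = \left(-3462\right) 13 = -45006$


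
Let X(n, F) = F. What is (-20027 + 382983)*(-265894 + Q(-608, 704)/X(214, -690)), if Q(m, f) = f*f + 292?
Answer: -33385195211104/345 ≈ -9.6769e+10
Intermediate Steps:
Q(m, f) = 292 + f**2 (Q(m, f) = f**2 + 292 = 292 + f**2)
(-20027 + 382983)*(-265894 + Q(-608, 704)/X(214, -690)) = (-20027 + 382983)*(-265894 + (292 + 704**2)/(-690)) = 362956*(-265894 + (292 + 495616)*(-1/690)) = 362956*(-265894 + 495908*(-1/690)) = 362956*(-265894 - 247954/345) = 362956*(-91981384/345) = -33385195211104/345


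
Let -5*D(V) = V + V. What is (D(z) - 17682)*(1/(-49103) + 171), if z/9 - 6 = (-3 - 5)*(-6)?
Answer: -750505973784/245515 ≈ -3.0569e+6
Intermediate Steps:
z = 486 (z = 54 + 9*((-3 - 5)*(-6)) = 54 + 9*(-8*(-6)) = 54 + 9*48 = 54 + 432 = 486)
D(V) = -2*V/5 (D(V) = -(V + V)/5 = -2*V/5)
(D(z) - 17682)*(1/(-49103) + 171) = (-2/5*486 - 17682)*(1/(-49103) + 171) = (-972/5 - 17682)*(-1/49103 + 171) = -89382/5*8396612/49103 = -750505973784/245515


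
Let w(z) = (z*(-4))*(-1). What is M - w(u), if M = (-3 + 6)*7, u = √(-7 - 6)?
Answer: 21 - 4*I*√13 ≈ 21.0 - 14.422*I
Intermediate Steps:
u = I*√13 (u = √(-13) = I*√13 ≈ 3.6056*I)
M = 21 (M = 3*7 = 21)
w(z) = 4*z (w(z) = -4*z*(-1) = 4*z)
M - w(u) = 21 - 4*I*√13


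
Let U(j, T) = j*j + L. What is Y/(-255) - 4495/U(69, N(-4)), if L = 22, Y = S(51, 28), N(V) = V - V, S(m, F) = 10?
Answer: -238811/243933 ≈ -0.97900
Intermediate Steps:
N(V) = 0
Y = 10
U(j, T) = 22 + j² (U(j, T) = j*j + 22 = j² + 22 = 22 + j²)
Y/(-255) - 4495/U(69, N(-4)) = 10/(-255) - 4495/(22 + 69²) = 10*(-1/255) - 4495/(22 + 4761) = -2/51 - 4495/4783 = -238811/243933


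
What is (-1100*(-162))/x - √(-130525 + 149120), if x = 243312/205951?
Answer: 1529186175/10138 - √18595 ≈ 1.5070e+5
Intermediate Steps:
x = 243312/205951 (x = 243312*(1/205951) = 243312/205951 ≈ 1.1814)
(-1100*(-162))/x - √(-130525 + 149120) = (-1100*(-162))/(243312/205951) - √(-130525 + 149120) = 178200*(205951/243312) - √18595 = 1529186175/10138 - √18595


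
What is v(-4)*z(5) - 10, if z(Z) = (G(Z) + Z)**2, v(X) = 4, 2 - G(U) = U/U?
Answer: 134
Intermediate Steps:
G(U) = 1 (G(U) = 2 - U/U = 2 - 1*1 = 2 - 1 = 1)
z(Z) = (1 + Z)**2
v(-4)*z(5) - 10 = 4*(1 + 5)**2 - 10 = 4*6**2 - 10 = 4*36 - 10 = 144 - 10 = 134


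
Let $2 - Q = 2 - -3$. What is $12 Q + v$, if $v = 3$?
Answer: $-33$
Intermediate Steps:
$Q = -3$ ($Q = 2 - \left(2 - -3\right) = 2 - \left(2 + 3\right) = 2 - 5 = -3$)
$12 Q + v = 12 \left(-3\right) + 3 = -36 + 3 = -33$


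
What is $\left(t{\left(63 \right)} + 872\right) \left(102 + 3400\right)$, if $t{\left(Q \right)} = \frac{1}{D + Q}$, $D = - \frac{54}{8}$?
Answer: $\frac{687106408}{225} \approx 3.0538 \cdot 10^{6}$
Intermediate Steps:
$D = - \frac{27}{4}$ ($D = \left(-54\right) \frac{1}{8} = - \frac{27}{4} \approx -6.75$)
$t{\left(Q \right)} = \frac{1}{- \frac{27}{4} + Q}$
$\left(t{\left(63 \right)} + 872\right) \left(102 + 3400\right) = \left(\frac{4}{-27 + 4 \cdot 63} + 872\right) \left(102 + 3400\right) = \left(\frac{4}{-27 + 252} + 872\right) 3502 = \left(\frac{4}{225} + 872\right) 3502 = \frac{196204}{225} \cdot 3502 = \frac{687106408}{225}$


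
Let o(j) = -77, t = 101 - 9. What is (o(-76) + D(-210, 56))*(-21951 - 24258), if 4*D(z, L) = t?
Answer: 2495286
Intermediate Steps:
t = 92
D(z, L) = 23 (D(z, L) = (¼)*92 = 23)
(o(-76) + D(-210, 56))*(-21951 - 24258) = (-77 + 23)*(-21951 - 24258) = -54*(-46209) = 2495286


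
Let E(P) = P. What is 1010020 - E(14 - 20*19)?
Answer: 1010386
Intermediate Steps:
1010020 - E(14 - 20*19) = 1010020 - (14 - 20*19) = 1010020 - (14 - 380) = 1010020 - 1*(-366) = 1010020 + 366 = 1010386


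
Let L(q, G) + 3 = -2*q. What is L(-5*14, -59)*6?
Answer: 822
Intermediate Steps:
L(q, G) = -3 - 2*q
L(-5*14, -59)*6 = (-3 - (-10)*14)*6 = (-3 - 2*(-70))*6 = (-3 + 140)*6 = 137*6 = 822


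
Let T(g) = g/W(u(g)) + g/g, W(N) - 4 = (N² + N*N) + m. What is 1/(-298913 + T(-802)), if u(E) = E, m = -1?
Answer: -1286411/384523685634 ≈ -3.3455e-6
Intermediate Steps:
W(N) = 3 + 2*N² (W(N) = 4 + ((N² + N*N) - 1) = 4 + ((N² + N²) - 1) = 4 + (2*N² - 1) = 4 + (-1 + 2*N²) = 3 + 2*N²)
T(g) = 1 + g/(3 + 2*g²) (T(g) = g/(3 + 2*g²) + g/g = g/(3 + 2*g²) + 1 = 1 + g/(3 + 2*g²))
1/(-298913 + T(-802)) = 1/(-298913 + (3 - 802 + 2*(-802)²)/(3 + 2*(-802)²)) = 1/(-298913 + (3 - 802 + 2*643204)/(3 + 2*643204)) = 1/(-298913 + (3 - 802 + 1286408)/(3 + 1286408)) = 1/(-298913 + 1285609/1286411) = 1/(-384523685634/1286411) = -1286411/384523685634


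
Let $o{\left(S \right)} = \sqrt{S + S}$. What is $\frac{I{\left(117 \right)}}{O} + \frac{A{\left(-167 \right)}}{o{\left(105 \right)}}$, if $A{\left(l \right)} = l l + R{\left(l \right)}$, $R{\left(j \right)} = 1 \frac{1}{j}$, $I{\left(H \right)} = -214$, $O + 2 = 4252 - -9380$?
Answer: $- \frac{107}{6815} + \frac{2328731 \sqrt{210}}{17535} \approx 1924.5$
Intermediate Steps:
$O = 13630$ ($O = -2 + \left(4252 - -9380\right) = -2 + \left(4252 + 9380\right) = -2 + 13632 = 13630$)
$o{\left(S \right)} = \sqrt{2} \sqrt{S}$ ($o{\left(S \right)} = \sqrt{2 S} = \sqrt{2} \sqrt{S}$)
$R{\left(j \right)} = \frac{1}{j}$
$A{\left(l \right)} = \frac{1}{l} + l^{2}$ ($A{\left(l \right)} = l l + \frac{1}{l} = l^{2} + \frac{1}{l} = \frac{1}{l} + l^{2}$)
$\frac{I{\left(117 \right)}}{O} + \frac{A{\left(-167 \right)}}{o{\left(105 \right)}} = - \frac{214}{13630} + \frac{\frac{1}{-167} \left(1 + \left(-167\right)^{3}\right)}{\sqrt{2} \sqrt{105}} = \left(-214\right) \frac{1}{13630} + \frac{\left(- \frac{1}{167}\right) \left(1 - 4657463\right)}{\sqrt{210}} = - \frac{107}{6815} + \left(- \frac{1}{167}\right) \left(-4657462\right) \frac{\sqrt{210}}{210} = - \frac{107}{6815} + \frac{4657462 \frac{\sqrt{210}}{210}}{167} = - \frac{107}{6815} + \frac{2328731 \sqrt{210}}{17535}$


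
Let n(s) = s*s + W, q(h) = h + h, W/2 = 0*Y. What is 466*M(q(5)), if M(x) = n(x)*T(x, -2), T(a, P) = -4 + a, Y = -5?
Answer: 279600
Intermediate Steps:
W = 0 (W = 2*(0*(-5)) = 2*0 = 0)
q(h) = 2*h
n(s) = s**2 (n(s) = s*s + 0 = s**2 + 0 = s**2)
M(x) = x**2*(-4 + x)
466*M(q(5)) = 466*((2*5)**2*(-4 + 2*5)) = 466*(10**2*(-4 + 10)) = 466*(100*6) = 466*600 = 279600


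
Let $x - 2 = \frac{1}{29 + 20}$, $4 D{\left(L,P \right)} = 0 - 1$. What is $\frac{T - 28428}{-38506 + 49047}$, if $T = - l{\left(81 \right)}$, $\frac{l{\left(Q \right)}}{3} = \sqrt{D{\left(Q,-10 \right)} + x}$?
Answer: $- \frac{28428}{10541} - \frac{3 \sqrt{347}}{147574} \approx -2.6973$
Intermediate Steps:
$D{\left(L,P \right)} = - \frac{1}{4}$ ($D{\left(L,P \right)} = \frac{0 - 1}{4} = \frac{1}{4} \left(-1\right) = - \frac{1}{4}$)
$x = \frac{99}{49}$ ($x = 2 + \frac{1}{29 + 20} = 2 + \frac{1}{49} = \frac{99}{49} \approx 2.0204$)
$l{\left(Q \right)} = \frac{3 \sqrt{347}}{14}$ ($l{\left(Q \right)} = 3 \sqrt{- \frac{1}{4} + \frac{99}{49}} = 3 \sqrt{\frac{347}{196}} = 3 \frac{\sqrt{347}}{14} = \frac{3 \sqrt{347}}{14}$)
$T = - \frac{3 \sqrt{347}}{14} \approx -3.9917$
$\frac{T - 28428}{-38506 + 49047} = \frac{- \frac{3 \sqrt{347}}{14} - 28428}{-38506 + 49047} = \frac{-28428 - \frac{3 \sqrt{347}}{14}}{10541} = \left(-28428 - \frac{3 \sqrt{347}}{14}\right) \frac{1}{10541} = - \frac{28428}{10541} - \frac{3 \sqrt{347}}{147574}$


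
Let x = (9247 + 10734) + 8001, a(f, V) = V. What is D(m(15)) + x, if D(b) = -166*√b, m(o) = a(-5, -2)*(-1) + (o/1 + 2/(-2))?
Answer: 27318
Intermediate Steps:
m(o) = 1 + o (m(o) = -2*(-1) + (o/1 + 2/(-2)) = 2 + (o*1 + 2*(-½)) = 2 + (o - 1) = 2 + (-1 + o) = 1 + o)
x = 27982 (x = 19981 + 8001 = 27982)
D(m(15)) + x = -166*√(1 + 15) + 27982 = -166*√16 + 27982 = -166*4 + 27982 = -664 + 27982 = 27318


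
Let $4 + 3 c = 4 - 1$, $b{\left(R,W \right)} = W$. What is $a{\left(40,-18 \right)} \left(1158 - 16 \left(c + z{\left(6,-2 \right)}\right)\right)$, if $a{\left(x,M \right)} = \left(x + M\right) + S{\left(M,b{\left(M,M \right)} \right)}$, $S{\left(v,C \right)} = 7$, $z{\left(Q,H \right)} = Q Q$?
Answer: $\frac{51098}{3} \approx 17033.0$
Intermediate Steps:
$z{\left(Q,H \right)} = Q^{2}$
$a{\left(x,M \right)} = 7 + M + x$ ($a{\left(x,M \right)} = \left(x + M\right) + 7 = \left(M + x\right) + 7 = 7 + M + x$)
$c = - \frac{1}{3}$ ($c = - \frac{4}{3} + \frac{4 - 1}{3} = - \frac{4}{3} + \frac{1}{3} \cdot 3 = - \frac{4}{3} + 1 = - \frac{1}{3} \approx -0.33333$)
$a{\left(40,-18 \right)} \left(1158 - 16 \left(c + z{\left(6,-2 \right)}\right)\right) = \left(7 - 18 + 40\right) \left(1158 - 16 \left(- \frac{1}{3} + 6^{2}\right)\right) = 29 \left(1158 - 16 \left(- \frac{1}{3} + 36\right)\right) = 29 \left(1158 - \frac{1712}{3}\right) = 29 \cdot \frac{1762}{3} = \frac{51098}{3}$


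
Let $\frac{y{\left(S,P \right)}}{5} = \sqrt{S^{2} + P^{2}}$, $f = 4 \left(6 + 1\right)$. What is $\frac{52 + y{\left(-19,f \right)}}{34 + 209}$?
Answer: $\frac{52}{243} + \frac{5 \sqrt{1145}}{243} \approx 0.91024$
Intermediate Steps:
$f = 28$ ($f = 4 \cdot 7 = 28$)
$y{\left(S,P \right)} = 5 \sqrt{P^{2} + S^{2}}$ ($y{\left(S,P \right)} = 5 \sqrt{S^{2} + P^{2}} = 5 \sqrt{P^{2} + S^{2}}$)
$\frac{52 + y{\left(-19,f \right)}}{34 + 209} = \frac{52 + 5 \sqrt{28^{2} + \left(-19\right)^{2}}}{34 + 209} = \frac{52 + 5 \sqrt{784 + 361}}{243} = \left(52 + 5 \sqrt{1145}\right) \frac{1}{243} = \frac{52}{243} + \frac{5 \sqrt{1145}}{243}$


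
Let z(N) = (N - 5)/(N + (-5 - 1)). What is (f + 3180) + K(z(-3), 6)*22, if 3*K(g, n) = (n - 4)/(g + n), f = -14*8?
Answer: 95174/31 ≈ 3070.1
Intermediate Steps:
z(N) = (-5 + N)/(-6 + N) (z(N) = (-5 + N)/(N - 6) = (-5 + N)/(-6 + N))
f = -112
K(g, n) = (-4 + n)/(3*(g + n)) (K(g, n) = ((n - 4)/(g + n))/3 = ((-4 + n)/(g + n))/3 = (-4 + n)/(3*(g + n)))
(f + 3180) + K(z(-3), 6)*22 = (-112 + 3180) + ((-4 + 6)/(3*((-5 - 3)/(-6 - 3) + 6)))*22 = 3068 + ((⅓)*2/(-8/(-9) + 6))*22 = 3068 + ((⅓)*2/(-⅑*(-8) + 6))*22 = 3068 + ((⅓)*2/(8/9 + 6))*22 = 3068 + ((⅓)*2/(62/9))*22 = 3068 + ((⅓)*(9/62)*2)*22 = 3068 + (3/31)*22 = 3068 + 66/31 = 95174/31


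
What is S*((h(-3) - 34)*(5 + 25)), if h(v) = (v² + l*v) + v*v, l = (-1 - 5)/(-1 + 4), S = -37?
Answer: 11100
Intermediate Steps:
l = -2 (l = -6/3 = -6*⅓ = -2)
h(v) = -2*v + 2*v² (h(v) = (v² - 2*v) + v*v = (v² - 2*v) + v² = -2*v + 2*v²)
S*((h(-3) - 34)*(5 + 25)) = -37*(2*(-3)*(-1 - 3) - 34)*(5 + 25) = -37*(2*(-3)*(-4) - 34)*30 = -37*(24 - 34)*30 = -(-370)*30 = -37*(-300) = 11100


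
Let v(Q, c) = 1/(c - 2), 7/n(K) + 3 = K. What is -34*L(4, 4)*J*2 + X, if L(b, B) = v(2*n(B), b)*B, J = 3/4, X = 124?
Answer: 22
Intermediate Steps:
n(K) = 7/(-3 + K)
v(Q, c) = 1/(-2 + c)
J = 3/4 (J = 3*(1/4) = 3/4 ≈ 0.75000)
L(b, B) = B/(-2 + b)
-34*L(4, 4)*J*2 + X = -34*(4/(-2 + 4))*(3/4)*2 + 124 = -34*(4/2)*(3/4)*2 + 124 = -34*(4*(1/2))*(3/4)*2 + 124 = -34*2*(3/4)*2 + 124 = -51*2 + 124 = -34*3 + 124 = -102 + 124 = 22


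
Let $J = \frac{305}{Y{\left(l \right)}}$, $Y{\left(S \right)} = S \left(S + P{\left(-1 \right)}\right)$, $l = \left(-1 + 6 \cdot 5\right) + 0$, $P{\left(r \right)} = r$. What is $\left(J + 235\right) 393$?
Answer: $\frac{75112125}{812} \approx 92503.0$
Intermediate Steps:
$l = 29$ ($l = \left(-1 + 30\right) + 0 = 29 + 0 = 29$)
$Y{\left(S \right)} = S \left(-1 + S\right)$ ($Y{\left(S \right)} = S \left(S - 1\right) = S \left(-1 + S\right)$)
$J = \frac{305}{812}$ ($J = \frac{305}{29 \left(-1 + 29\right)} = \frac{305}{29 \cdot 28} = \frac{305}{812} \approx 0.37562$)
$\left(J + 235\right) 393 = \left(\frac{305}{812} + 235\right) 393 = \frac{191125}{812} \cdot 393 = \frac{75112125}{812}$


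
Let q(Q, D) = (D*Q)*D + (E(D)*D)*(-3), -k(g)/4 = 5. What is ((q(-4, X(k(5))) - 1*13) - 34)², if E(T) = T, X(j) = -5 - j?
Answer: 2630884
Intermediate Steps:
k(g) = -20 (k(g) = -4*5 = -20)
q(Q, D) = -3*D² + Q*D² (q(Q, D) = (D*Q)*D + (D*D)*(-3) = Q*D² + D²*(-3) = Q*D² - 3*D² = -3*D² + Q*D²)
((q(-4, X(k(5))) - 1*13) - 34)² = (((-5 - 1*(-20))²*(-3 - 4) - 1*13) - 34)² = (((-5 + 20)²*(-7) - 13) - 34)² = ((15²*(-7) - 13) - 34)² = ((225*(-7) - 13) - 34)² = ((-1575 - 13) - 34)² = (-1588 - 34)² = (-1622)² = 2630884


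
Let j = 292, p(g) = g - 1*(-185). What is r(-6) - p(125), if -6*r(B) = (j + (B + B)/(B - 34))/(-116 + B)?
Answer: -2266277/7320 ≈ -309.60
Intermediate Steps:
p(g) = 185 + g (p(g) = g + 185 = 185 + g)
r(B) = -(292 + 2*B/(-34 + B))/(6*(-116 + B)) (r(B) = -(292 + (B + B)/(B - 34))/(6*(-116 + B)) = -(292 + (2*B)/(-34 + B))/(6*(-116 + B)) = -(292 + 2*B/(-34 + B))/(6*(-116 + B)))
r(-6) - p(125) = (4964 - 147*(-6))/(3*(3944 + (-6)² - 150*(-6))) - (185 + 125) = (4964 + 882)/(3*(3944 + 36 + 900)) - 1*310 = (⅓)*5846/4880 - 310 = (⅓)*(1/4880)*5846 - 310 = 2923/7320 - 310 = -2266277/7320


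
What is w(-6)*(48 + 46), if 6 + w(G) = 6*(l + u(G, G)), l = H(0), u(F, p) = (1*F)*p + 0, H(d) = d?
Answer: 19740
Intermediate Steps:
u(F, p) = F*p (u(F, p) = F*p + 0 = F*p)
l = 0
w(G) = -6 + 6*G**2 (w(G) = -6 + 6*(0 + G*G) = -6 + 6*(0 + G**2) = -6 + 6*G**2)
w(-6)*(48 + 46) = (-6 + 6*(-6)**2)*(48 + 46) = (-6 + 6*36)*94 = (-6 + 216)*94 = 210*94 = 19740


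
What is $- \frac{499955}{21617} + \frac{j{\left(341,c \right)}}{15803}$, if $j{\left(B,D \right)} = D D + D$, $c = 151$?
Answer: $- \frac{7404635481}{341613451} \approx -21.675$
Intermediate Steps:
$j{\left(B,D \right)} = D + D^{2}$ ($j{\left(B,D \right)} = D^{2} + D = D + D^{2}$)
$- \frac{499955}{21617} + \frac{j{\left(341,c \right)}}{15803} = - \frac{499955}{21617} + \frac{151 \left(1 + 151\right)}{15803} = \left(-499955\right) \frac{1}{21617} + 151 \cdot 152 \cdot \frac{1}{15803} = - \frac{499955}{21617} + 22952 \cdot \frac{1}{15803} = - \frac{499955}{21617} + \frac{22952}{15803} = - \frac{7404635481}{341613451}$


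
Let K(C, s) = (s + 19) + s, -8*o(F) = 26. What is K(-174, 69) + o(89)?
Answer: 615/4 ≈ 153.75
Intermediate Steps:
o(F) = -13/4 (o(F) = -⅛*26 = -13/4)
K(C, s) = 19 + 2*s (K(C, s) = (19 + s) + s = 19 + 2*s)
K(-174, 69) + o(89) = (19 + 2*69) - 13/4 = (19 + 138) - 13/4 = 157 - 13/4 = 615/4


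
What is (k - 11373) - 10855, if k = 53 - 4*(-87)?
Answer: -21827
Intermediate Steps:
k = 401 (k = 53 + 348 = 401)
(k - 11373) - 10855 = (401 - 11373) - 10855 = -10972 - 10855 = -21827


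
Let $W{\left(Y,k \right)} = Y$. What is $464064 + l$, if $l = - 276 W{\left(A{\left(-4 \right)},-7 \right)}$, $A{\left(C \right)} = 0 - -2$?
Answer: $463512$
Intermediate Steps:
$A{\left(C \right)} = 2$ ($A{\left(C \right)} = 0 + 2 = 2$)
$l = -552$ ($l = \left(-276\right) 2 = -552$)
$464064 + l = 464064 - 552 = 463512$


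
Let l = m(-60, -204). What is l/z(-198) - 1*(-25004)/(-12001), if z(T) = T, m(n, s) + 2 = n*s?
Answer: -6900865/108009 ≈ -63.892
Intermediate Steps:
m(n, s) = -2 + n*s
l = 12238 (l = -2 - 60*(-204) = -2 + 12240 = 12238)
l/z(-198) - 1*(-25004)/(-12001) = 12238/(-198) - 1*(-25004)/(-12001) = 12238*(-1/198) + 25004*(-1/12001) = -6119/99 - 25004/12001 = -6900865/108009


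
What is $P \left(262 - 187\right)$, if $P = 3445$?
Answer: $258375$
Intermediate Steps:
$P \left(262 - 187\right) = 3445 \left(262 - 187\right) = 3445 \cdot 75 = 258375$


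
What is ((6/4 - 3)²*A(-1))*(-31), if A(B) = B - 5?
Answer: 837/2 ≈ 418.50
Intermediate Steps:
A(B) = -5 + B
((6/4 - 3)²*A(-1))*(-31) = ((6/4 - 3)²*(-5 - 1))*(-31) = ((6*(¼) - 3)²*(-6))*(-31) = ((3/2 - 3)²*(-6))*(-31) = ((-3/2)²*(-6))*(-31) = ((9/4)*(-6))*(-31) = -27/2*(-31) = 837/2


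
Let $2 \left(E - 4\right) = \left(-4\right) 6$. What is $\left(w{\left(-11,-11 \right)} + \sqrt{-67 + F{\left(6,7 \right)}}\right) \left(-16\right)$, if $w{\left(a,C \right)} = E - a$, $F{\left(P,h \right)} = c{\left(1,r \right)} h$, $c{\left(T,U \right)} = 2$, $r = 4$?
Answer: $-48 - 16 i \sqrt{53} \approx -48.0 - 116.48 i$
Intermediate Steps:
$F{\left(P,h \right)} = 2 h$
$E = -8$ ($E = 4 + \frac{\left(-4\right) 6}{2} = 4 + \frac{1}{2} \left(-24\right) = 4 - 12 = -8$)
$w{\left(a,C \right)} = -8 - a$
$\left(w{\left(-11,-11 \right)} + \sqrt{-67 + F{\left(6,7 \right)}}\right) \left(-16\right) = \left(\left(-8 - -11\right) + \sqrt{-67 + 2 \cdot 7}\right) \left(-16\right) = \left(\left(-8 + 11\right) + \sqrt{-67 + 14}\right) \left(-16\right) = \left(3 + \sqrt{-53}\right) \left(-16\right) = \left(3 + i \sqrt{53}\right) \left(-16\right) = -48 - 16 i \sqrt{53}$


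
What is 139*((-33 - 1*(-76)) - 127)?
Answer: -11676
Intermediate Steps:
139*((-33 - 1*(-76)) - 127) = 139*((-33 + 76) - 127) = 139*(43 - 127) = 139*(-84) = -11676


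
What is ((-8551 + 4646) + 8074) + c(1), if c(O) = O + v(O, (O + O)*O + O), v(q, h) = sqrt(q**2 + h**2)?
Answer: 4170 + sqrt(10) ≈ 4173.2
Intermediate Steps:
v(q, h) = sqrt(h**2 + q**2)
c(O) = O + sqrt(O**2 + (O + 2*O**2)**2) (c(O) = O + sqrt(((O + O)*O + O)**2 + O**2) = O + sqrt(((2*O)*O + O)**2 + O**2) = O + sqrt((2*O**2 + O)**2 + O**2) = O + sqrt((O + 2*O**2)**2 + O**2) = O + sqrt(O**2 + (O + 2*O**2)**2))
((-8551 + 4646) + 8074) + c(1) = ((-8551 + 4646) + 8074) + (1 + sqrt(1**2*(1 + (1 + 2*1)**2))) = (-3905 + 8074) + (1 + sqrt(1*(1 + (1 + 2)**2))) = 4169 + (1 + sqrt(1*(1 + 3**2))) = 4169 + (1 + sqrt(1*(1 + 9))) = 4169 + (1 + sqrt(1*10)) = 4169 + (1 + sqrt(10)) = 4170 + sqrt(10)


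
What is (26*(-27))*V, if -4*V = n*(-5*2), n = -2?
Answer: 3510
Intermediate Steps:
V = -5 (V = -(-1)*(-5*2)/2 = -(-1)*(-10)/2 = -¼*20 = -5)
(26*(-27))*V = (26*(-27))*(-5) = -702*(-5) = 3510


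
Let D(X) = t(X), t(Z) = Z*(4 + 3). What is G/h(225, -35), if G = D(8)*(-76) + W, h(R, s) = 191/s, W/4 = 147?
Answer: 128380/191 ≈ 672.15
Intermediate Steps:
t(Z) = 7*Z (t(Z) = Z*7 = 7*Z)
W = 588 (W = 4*147 = 588)
D(X) = 7*X
G = -3668 (G = (7*8)*(-76) + 588 = 56*(-76) + 588 = -4256 + 588 = -3668)
G/h(225, -35) = -3668/(191/(-35)) = -3668/(191*(-1/35)) = -3668/(-191/35) = -3668*(-35/191) = 128380/191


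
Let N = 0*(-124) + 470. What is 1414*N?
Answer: 664580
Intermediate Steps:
N = 470 (N = 0 + 470 = 470)
1414*N = 1414*470 = 664580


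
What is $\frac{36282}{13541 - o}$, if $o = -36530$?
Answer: $\frac{36282}{50071} \approx 0.72461$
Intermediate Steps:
$\frac{36282}{13541 - o} = \frac{36282}{13541 - -36530} = \frac{36282}{13541 + 36530} = \frac{36282}{50071}$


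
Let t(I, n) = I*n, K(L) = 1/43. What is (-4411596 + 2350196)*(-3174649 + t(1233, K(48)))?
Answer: 281398980583600/43 ≈ 6.5442e+12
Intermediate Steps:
K(L) = 1/43
(-4411596 + 2350196)*(-3174649 + t(1233, K(48))) = (-4411596 + 2350196)*(-3174649 + 1233*(1/43)) = -2061400*(-3174649 + 1233/43) = -2061400*(-136508674/43) = 281398980583600/43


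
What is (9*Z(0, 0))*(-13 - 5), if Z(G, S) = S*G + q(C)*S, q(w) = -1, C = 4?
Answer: 0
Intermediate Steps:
Z(G, S) = -S + G*S (Z(G, S) = S*G - S = G*S - S = -S + G*S)
(9*Z(0, 0))*(-13 - 5) = (9*(0*(-1 + 0)))*(-13 - 5) = (9*(0*(-1)))*(-18) = (9*0)*(-18) = 0*(-18) = 0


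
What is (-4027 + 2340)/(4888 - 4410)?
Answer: -1687/478 ≈ -3.5293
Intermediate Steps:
(-4027 + 2340)/(4888 - 4410) = -1687/478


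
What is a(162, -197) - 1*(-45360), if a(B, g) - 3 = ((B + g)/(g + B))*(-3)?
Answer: 45360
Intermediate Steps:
a(B, g) = 0 (a(B, g) = 3 + ((B + g)/(g + B))*(-3) = 3 + ((B + g)/(B + g))*(-3) = 3 + 1*(-3) = 3 - 3 = 0)
a(162, -197) - 1*(-45360) = 0 - 1*(-45360) = 0 + 45360 = 45360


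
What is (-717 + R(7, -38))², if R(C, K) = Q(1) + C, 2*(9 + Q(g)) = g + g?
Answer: 515524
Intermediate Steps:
Q(g) = -9 + g (Q(g) = -9 + (g + g)/2 = -9 + (2*g)/2 = -9 + g)
R(C, K) = -8 + C (R(C, K) = (-9 + 1) + C = -8 + C)
(-717 + R(7, -38))² = (-717 + (-8 + 7))² = (-717 - 1)² = (-718)² = 515524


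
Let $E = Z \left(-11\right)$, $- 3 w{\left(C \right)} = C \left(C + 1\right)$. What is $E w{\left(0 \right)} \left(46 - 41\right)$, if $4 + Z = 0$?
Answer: $0$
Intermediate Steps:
$Z = -4$ ($Z = -4 + 0 = -4$)
$w{\left(C \right)} = - \frac{C \left(1 + C\right)}{3}$ ($w{\left(C \right)} = - \frac{C \left(C + 1\right)}{3} = - \frac{C \left(1 + C\right)}{3}$)
$E = 44$ ($E = \left(-4\right) \left(-11\right) = 44$)
$E w{\left(0 \right)} \left(46 - 41\right) = 44 \left(\left(- \frac{1}{3}\right) 0 \left(1 + 0\right)\right) \left(46 - 41\right) = 44 \left(\left(- \frac{1}{3}\right) 0 \cdot 1\right) 5 = 44 \cdot 0 \cdot 5 = 0 \cdot 5 = 0$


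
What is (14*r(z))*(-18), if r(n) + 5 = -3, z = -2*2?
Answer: 2016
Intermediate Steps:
z = -4
r(n) = -8 (r(n) = -5 - 3 = -8)
(14*r(z))*(-18) = (14*(-8))*(-18) = -112*(-18) = 2016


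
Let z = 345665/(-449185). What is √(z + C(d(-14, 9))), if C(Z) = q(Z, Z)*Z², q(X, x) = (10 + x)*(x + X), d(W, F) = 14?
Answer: √1063000058674807/89837 ≈ 362.92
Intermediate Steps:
q(X, x) = (10 + x)*(X + x)
z = -69133/89837 (z = 345665*(-1/449185) = -69133/89837 ≈ -0.76954)
C(Z) = Z²*(2*Z² + 20*Z) (C(Z) = (Z² + 10*Z + 10*Z + Z*Z)*Z² = (Z² + 10*Z + 10*Z + Z²)*Z² = (2*Z² + 20*Z)*Z² = Z²*(2*Z² + 20*Z))
√(z + C(d(-14, 9))) = √(-69133/89837 + 2*14³*(10 + 14)) = √(-69133/89837 + 2*2744*24) = √(-69133/89837 + 131712) = √(11832541811/89837) = √1063000058674807/89837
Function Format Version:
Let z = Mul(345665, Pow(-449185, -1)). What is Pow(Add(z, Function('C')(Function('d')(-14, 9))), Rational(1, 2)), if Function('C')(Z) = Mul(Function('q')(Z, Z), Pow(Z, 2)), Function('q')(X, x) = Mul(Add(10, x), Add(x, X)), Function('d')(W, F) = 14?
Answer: Mul(Rational(1, 89837), Pow(1063000058674807, Rational(1, 2))) ≈ 362.92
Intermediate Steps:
Function('q')(X, x) = Mul(Add(10, x), Add(X, x))
z = Rational(-69133, 89837) (z = Mul(345665, Rational(-1, 449185)) = Rational(-69133, 89837) ≈ -0.76954)
Function('C')(Z) = Mul(Pow(Z, 2), Add(Mul(2, Pow(Z, 2)), Mul(20, Z))) (Function('C')(Z) = Mul(Add(Pow(Z, 2), Mul(10, Z), Mul(10, Z), Mul(Z, Z)), Pow(Z, 2)) = Mul(Add(Pow(Z, 2), Mul(10, Z), Mul(10, Z), Pow(Z, 2)), Pow(Z, 2)) = Mul(Add(Mul(2, Pow(Z, 2)), Mul(20, Z)), Pow(Z, 2)) = Mul(Pow(Z, 2), Add(Mul(2, Pow(Z, 2)), Mul(20, Z))))
Pow(Add(z, Function('C')(Function('d')(-14, 9))), Rational(1, 2)) = Pow(Add(Rational(-69133, 89837), Mul(2, Pow(14, 3), Add(10, 14))), Rational(1, 2)) = Pow(Add(Rational(-69133, 89837), Mul(2, 2744, 24)), Rational(1, 2)) = Pow(Add(Rational(-69133, 89837), 131712), Rational(1, 2)) = Pow(Rational(11832541811, 89837), Rational(1, 2)) = Mul(Rational(1, 89837), Pow(1063000058674807, Rational(1, 2)))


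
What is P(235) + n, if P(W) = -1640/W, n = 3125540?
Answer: 146900052/47 ≈ 3.1255e+6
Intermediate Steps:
P(235) + n = -1640/235 + 3125540 = -1640*1/235 + 3125540 = -328/47 + 3125540 = 146900052/47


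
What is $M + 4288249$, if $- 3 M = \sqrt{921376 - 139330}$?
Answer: $4288249 - \sqrt{86894} \approx 4.288 \cdot 10^{6}$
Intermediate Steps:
$M = - \sqrt{86894}$ ($M = - \frac{\sqrt{921376 - 139330}}{3} = - \frac{\sqrt{782046}}{3} = - \frac{3 \sqrt{86894}}{3} = - \sqrt{86894} \approx -294.78$)
$M + 4288249 = - \sqrt{86894} + 4288249 = 4288249 - \sqrt{86894}$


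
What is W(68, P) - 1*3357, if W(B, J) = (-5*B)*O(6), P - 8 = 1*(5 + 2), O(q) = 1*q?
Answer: -5397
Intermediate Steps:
O(q) = q
P = 15 (P = 8 + 1*(5 + 2) = 8 + 1*7 = 8 + 7 = 15)
W(B, J) = -30*B (W(B, J) = -5*B*6 = -30*B)
W(68, P) - 1*3357 = -30*68 - 1*3357 = -2040 - 3357 = -5397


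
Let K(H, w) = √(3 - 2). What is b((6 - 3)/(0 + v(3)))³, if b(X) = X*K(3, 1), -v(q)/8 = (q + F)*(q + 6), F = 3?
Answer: -1/2985984 ≈ -3.3490e-7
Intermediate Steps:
v(q) = -8*(3 + q)*(6 + q) (v(q) = -8*(q + 3)*(q + 6) = -8*(3 + q)*(6 + q))
K(H, w) = 1 (K(H, w) = √1 = 1)
b(X) = X (b(X) = X*1 = X)
b((6 - 3)/(0 + v(3)))³ = ((6 - 3)/(0 + (-144 - 72*3 - 8*3²)))³ = (3/(0 + (-144 - 216 - 8*9)))³ = (3/(0 + (-144 - 216 - 72)))³ = (3/(0 - 432))³ = (3/(-432))³ = (3*(-1/432))³ = (-1/144)³ = -1/2985984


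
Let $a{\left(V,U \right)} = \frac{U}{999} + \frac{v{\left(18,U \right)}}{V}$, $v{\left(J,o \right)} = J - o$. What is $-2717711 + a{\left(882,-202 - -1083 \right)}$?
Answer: $- \frac{266069351777}{97902} \approx -2.7177 \cdot 10^{6}$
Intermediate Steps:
$a{\left(V,U \right)} = \frac{U}{999} + \frac{18 - U}{V}$
$-2717711 + a{\left(882,-202 - -1083 \right)} = -2717711 + \frac{18 - \left(-202 - -1083\right) + \frac{1}{999} \left(-202 - -1083\right) 882}{882} = -2717711 + \frac{18 - \left(-202 + 1083\right) + \frac{1}{999} \left(-202 + 1083\right) 882}{882} = -2717711 + \frac{18 - 881 + \frac{1}{999} \cdot 881 \cdot 882}{882} = -2717711 + \frac{18 - 881 + \frac{86338}{111}}{882} = -2717711 + \frac{1}{882} \left(- \frac{9455}{111}\right) = -2717711 - \frac{9455}{97902} = - \frac{266069351777}{97902}$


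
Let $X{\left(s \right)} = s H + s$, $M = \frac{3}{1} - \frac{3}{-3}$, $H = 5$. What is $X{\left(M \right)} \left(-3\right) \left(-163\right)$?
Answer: $11736$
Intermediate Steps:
$M = 4$ ($M = 3 \cdot 1 - -1 = 3 + 1 = 4$)
$X{\left(s \right)} = 6 s$ ($X{\left(s \right)} = s 5 + s = 5 s + s = 6 s$)
$X{\left(M \right)} \left(-3\right) \left(-163\right) = 6 \cdot 4 \left(-3\right) \left(-163\right) = 24 \left(-3\right) \left(-163\right) = \left(-72\right) \left(-163\right) = 11736$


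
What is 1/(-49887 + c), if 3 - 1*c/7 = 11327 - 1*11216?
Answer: -1/50643 ≈ -1.9746e-5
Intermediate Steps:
c = -756 (c = 21 - 7*(11327 - 1*11216) = 21 - 7*(11327 - 11216) = 21 - 7*111 = 21 - 777 = -756)
1/(-49887 + c) = 1/(-49887 - 756) = 1/(-50643) = -1/50643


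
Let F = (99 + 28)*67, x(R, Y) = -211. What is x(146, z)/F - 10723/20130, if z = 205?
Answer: -95489437/171286170 ≈ -0.55748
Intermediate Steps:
F = 8509 (F = 127*67 = 8509)
x(146, z)/F - 10723/20130 = -211/8509 - 10723/20130 = -95489437/171286170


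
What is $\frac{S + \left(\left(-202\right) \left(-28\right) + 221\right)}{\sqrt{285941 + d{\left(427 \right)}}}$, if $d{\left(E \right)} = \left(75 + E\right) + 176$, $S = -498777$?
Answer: $- \frac{492900 \sqrt{286619}}{286619} \approx -920.67$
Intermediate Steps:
$d{\left(E \right)} = 251 + E$
$\frac{S + \left(\left(-202\right) \left(-28\right) + 221\right)}{\sqrt{285941 + d{\left(427 \right)}}} = \frac{-498777 + \left(\left(-202\right) \left(-28\right) + 221\right)}{\sqrt{285941 + \left(251 + 427\right)}} = \frac{-498777 + \left(5656 + 221\right)}{\sqrt{285941 + 678}} = \frac{-498777 + 5877}{\sqrt{286619}} = - 492900 \frac{\sqrt{286619}}{286619} = - \frac{492900 \sqrt{286619}}{286619}$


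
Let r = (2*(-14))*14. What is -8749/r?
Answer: 8749/392 ≈ 22.319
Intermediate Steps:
r = -392 (r = -28*14 = -392)
-8749/r = -8749/(-392) = -8749*(-1/392) = 8749/392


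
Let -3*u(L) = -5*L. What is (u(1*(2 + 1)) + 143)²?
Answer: 21904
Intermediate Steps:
u(L) = 5*L/3 (u(L) = -(-5)*L/3 = 5*L/3)
(u(1*(2 + 1)) + 143)² = (5*(1*(2 + 1))/3 + 143)² = (5*(1*3)/3 + 143)² = ((5/3)*3 + 143)² = (5 + 143)² = 148² = 21904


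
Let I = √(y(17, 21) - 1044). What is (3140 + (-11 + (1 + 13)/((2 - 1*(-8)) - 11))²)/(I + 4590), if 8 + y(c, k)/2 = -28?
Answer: 960075/1170512 - 1255*I*√31/1170512 ≈ 0.82022 - 0.0059697*I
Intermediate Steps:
y(c, k) = -72 (y(c, k) = -16 + 2*(-28) = -16 - 56 = -72)
I = 6*I*√31 (I = √(-72 - 1044) = √(-1116) = 6*I*√31 ≈ 33.407*I)
(3140 + (-11 + (1 + 13)/((2 - 1*(-8)) - 11))²)/(I + 4590) = (3140 + (-11 + (1 + 13)/((2 - 1*(-8)) - 11))²)/(6*I*√31 + 4590) = (3140 + (-11 + 14/((2 + 8) - 11))²)/(4590 + 6*I*√31) = (3140 + (-11 + 14/(10 - 11))²)/(4590 + 6*I*√31) = (3140 + (-11 + 14/(-1))²)/(4590 + 6*I*√31) = (3140 + (-11 + 14*(-1))²)/(4590 + 6*I*√31) = (3140 + (-11 - 14)²)/(4590 + 6*I*√31) = (3140 + (-25)²)/(4590 + 6*I*√31) = (3140 + 625)/(4590 + 6*I*√31) = 3765/(4590 + 6*I*√31)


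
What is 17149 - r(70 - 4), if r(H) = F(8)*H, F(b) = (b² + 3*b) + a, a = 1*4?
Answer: 11077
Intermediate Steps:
a = 4
F(b) = 4 + b² + 3*b (F(b) = (b² + 3*b) + 4 = 4 + b² + 3*b)
r(H) = 92*H (r(H) = (4 + 8² + 3*8)*H = (4 + 64 + 24)*H = 92*H)
17149 - r(70 - 4) = 17149 - 92*(70 - 4) = 17149 - 92*66 = 17149 - 1*6072 = 17149 - 6072 = 11077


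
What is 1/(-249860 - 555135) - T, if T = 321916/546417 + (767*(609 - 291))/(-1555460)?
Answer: -29579873929359403/68418922874116590 ≈ -0.43233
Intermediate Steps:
T = 183726538279/424964893410 (T = 321916*(1/546417) + (767*318)*(-1/1555460) = 321916/546417 + 243906*(-1/1555460) = 321916/546417 - 121953/777730 = 183726538279/424964893410 ≈ 0.43233)
1/(-249860 - 555135) - T = 1/(-249860 - 555135) - 1*183726538279/424964893410 = 1/(-804995) - 183726538279/424964893410 = -1/804995 - 183726538279/424964893410 = -29579873929359403/68418922874116590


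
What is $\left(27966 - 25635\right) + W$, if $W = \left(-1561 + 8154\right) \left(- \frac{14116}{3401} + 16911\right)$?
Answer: $\frac{19952984914}{179} \approx 1.1147 \cdot 10^{8}$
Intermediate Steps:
$W = \frac{19952567665}{179}$ ($W = 6593 \left(\left(-14116\right) \frac{1}{3401} + 16911\right) = 6593 \left(- \frac{14116}{3401} + 16911\right) = 6593 \cdot \frac{57500195}{3401} = \frac{19952567665}{179} \approx 1.1147 \cdot 10^{8}$)
$\left(27966 - 25635\right) + W = \left(27966 - 25635\right) + \frac{19952567665}{179} = 2331 + \frac{19952567665}{179} = \frac{19952984914}{179}$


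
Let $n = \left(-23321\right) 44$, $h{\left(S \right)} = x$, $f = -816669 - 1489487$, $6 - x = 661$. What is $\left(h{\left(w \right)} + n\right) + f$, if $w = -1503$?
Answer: $-3332935$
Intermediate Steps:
$x = -655$ ($x = 6 - 661 = -655$)
$f = -2306156$
$h{\left(S \right)} = -655$
$n = -1026124$
$\left(h{\left(w \right)} + n\right) + f = \left(-655 - 1026124\right) - 2306156 = -1026779 - 2306156 = -3332935$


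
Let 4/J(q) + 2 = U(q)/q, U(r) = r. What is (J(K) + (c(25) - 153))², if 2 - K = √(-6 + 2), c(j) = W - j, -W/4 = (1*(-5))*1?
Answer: 26244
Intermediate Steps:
W = 20 (W = -4*1*(-5) = -(-20) = -4*(-5) = 20)
c(j) = 20 - j
K = 2 - 2*I (K = 2 - √(-6 + 2) = 2 - √(-4) = 2 - 2*I ≈ 2.0 - 2.0*I)
J(q) = -4 (J(q) = 4/(-2 + q/q) = 4/(-2 + 1) = 4/(-1) = 4*(-1) = -4)
(J(K) + (c(25) - 153))² = (-4 + ((20 - 1*25) - 153))² = (-4 + ((20 - 25) - 153))² = (-4 + (-5 - 153))² = (-4 - 158)² = (-162)² = 26244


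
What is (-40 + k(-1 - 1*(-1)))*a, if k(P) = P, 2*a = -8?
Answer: 160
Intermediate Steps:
a = -4 (a = (½)*(-8) = -4)
(-40 + k(-1 - 1*(-1)))*a = (-40 + (-1 - 1*(-1)))*(-4) = (-40 + (-1 + 1))*(-4) = (-40 + 0)*(-4) = -40*(-4) = 160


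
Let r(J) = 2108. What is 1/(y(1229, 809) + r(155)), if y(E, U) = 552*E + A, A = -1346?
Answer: 1/679170 ≈ 1.4724e-6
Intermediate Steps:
y(E, U) = -1346 + 552*E (y(E, U) = 552*E - 1346 = -1346 + 552*E)
1/(y(1229, 809) + r(155)) = 1/((-1346 + 552*1229) + 2108) = 1/((-1346 + 678408) + 2108) = 1/(677062 + 2108) = 1/679170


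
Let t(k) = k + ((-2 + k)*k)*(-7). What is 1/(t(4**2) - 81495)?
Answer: -1/83047 ≈ -1.2041e-5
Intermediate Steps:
t(k) = k - 7*k*(-2 + k) (t(k) = k + (k*(-2 + k))*(-7) = k - 7*k*(-2 + k))
1/(t(4**2) - 81495) = 1/(4**2*(15 - 7*4**2) - 81495) = 1/(16*(15 - 7*16) - 81495) = 1/(16*(15 - 112) - 81495) = 1/(16*(-97) - 81495) = 1/(-1552 - 81495) = 1/(-83047) = -1/83047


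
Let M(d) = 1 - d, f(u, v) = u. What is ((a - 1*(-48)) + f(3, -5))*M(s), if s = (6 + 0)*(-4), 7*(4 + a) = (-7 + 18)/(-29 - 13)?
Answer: 345175/294 ≈ 1174.1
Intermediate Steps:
a = -1187/294 (a = -4 + ((-7 + 18)/(-29 - 13))/7 = -4 + (11/(-42))/7 = -4 + (11*(-1/42))/7 = -4 + (1/7)*(-11/42) = -4 - 11/294 = -1187/294 ≈ -4.0374)
s = -24 (s = 6*(-4) = -24)
((a - 1*(-48)) + f(3, -5))*M(s) = ((-1187/294 - 1*(-48)) + 3)*(1 - 1*(-24)) = ((-1187/294 + 48) + 3)*(1 + 24) = (12925/294 + 3)*25 = (13807/294)*25 = 345175/294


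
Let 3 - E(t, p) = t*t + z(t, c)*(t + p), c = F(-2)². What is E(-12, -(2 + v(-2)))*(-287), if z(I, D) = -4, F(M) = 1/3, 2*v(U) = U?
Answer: 55391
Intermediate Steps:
v(U) = U/2
F(M) = ⅓
c = ⅑ (c = (⅓)² = ⅑ ≈ 0.11111)
E(t, p) = 3 - t² + 4*p + 4*t (E(t, p) = 3 - (t*t - 4*(t + p)) = 3 - (t² - 4*(p + t)) = 3 - (t² + (-4*p - 4*t)) = 3 - (t² - 4*p - 4*t) = 3 + (-t² + 4*p + 4*t) = 3 - t² + 4*p + 4*t)
E(-12, -(2 + v(-2)))*(-287) = (3 - 1*(-12)² + 4*(-(2 + (½)*(-2))) + 4*(-12))*(-287) = (3 - 1*144 + 4*(-(2 - 1)) - 48)*(-287) = (3 - 144 + 4*(-1*1) - 48)*(-287) = (3 - 144 + 4*(-1) - 48)*(-287) = (3 - 144 - 4 - 48)*(-287) = -193*(-287) = 55391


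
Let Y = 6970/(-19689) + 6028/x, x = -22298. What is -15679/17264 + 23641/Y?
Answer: -11199207053930321/295756437808 ≈ -37866.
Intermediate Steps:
Y = -137051176/219512661 (Y = 6970/(-19689) + 6028/(-22298) = 6970*(-1/19689) + 6028*(-1/22298) = -6970/19689 - 3014/11149 = -137051176/219512661 ≈ -0.62434)
-15679/17264 + 23641/Y = -15679/17264 + 23641/(-137051176/219512661) = -15679*1/17264 + 23641*(-219512661/137051176) = -15679/17264 - 5189498818701/137051176 = -11199207053930321/295756437808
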